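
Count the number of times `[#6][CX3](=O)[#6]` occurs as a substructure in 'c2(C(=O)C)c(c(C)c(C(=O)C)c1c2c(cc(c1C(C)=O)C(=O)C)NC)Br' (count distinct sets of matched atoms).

4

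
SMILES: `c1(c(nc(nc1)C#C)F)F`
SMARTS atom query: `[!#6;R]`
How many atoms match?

2

The query [!#6;R] means: non-carbon atom that is part of a ring.
Check the 10 heavy atoms by environment: 2× n (aromatic, in 6-ring) → match; 4× c (aromatic, in 6-ring) → no; 2× F (acyclic) → no; 2× C (acyclic) → no.
That gives 2 matching atoms.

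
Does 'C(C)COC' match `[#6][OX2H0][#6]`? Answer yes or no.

Yes

The pattern [#6][OX2H0][#6] describes an aliphatic oxygen bridging two carbons with no H on the oxygen — an ether.
The molecule carries a methoxy ether (-OCH3), whose atoms satisfy every constraint of the query, so the pattern matches.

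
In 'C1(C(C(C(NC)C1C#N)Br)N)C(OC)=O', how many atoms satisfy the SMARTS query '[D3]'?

The query [D3] means: atom with exactly three heavy-atom neighbours.
Check the 15 heavy atoms by environment: 6× C (D3) → match; 2× N (D1) → no; 1× N (D2) → no; 2× C (D1) → no; 1× O (D1) → no; 1× O (D2) → no; 1× C (D2) → no; 1× Br (D1) → no.
That gives 6 matching atoms.

6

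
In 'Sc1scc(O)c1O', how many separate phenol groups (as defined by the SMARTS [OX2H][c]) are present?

2

[OX2H][c] is the SMARTS for a phenol: a hydroxyl oxygen attached to an aromatic carbon.
The molecule carries 2 separate instances of a hydroxyl group (-OH) meeting every constraint; each maps to a distinct set of atoms, giving 2 matches.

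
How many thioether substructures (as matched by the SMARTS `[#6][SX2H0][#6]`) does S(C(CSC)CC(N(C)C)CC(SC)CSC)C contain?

4

[#6][SX2H0][#6] is the SMARTS for a thioether: an aliphatic sulfur bridging two carbons with no H on the sulfur.
The molecule carries 4 separate instances of a methylthio ether (-SCH3) meeting every constraint; each maps to a distinct set of atoms, giving 4 matches.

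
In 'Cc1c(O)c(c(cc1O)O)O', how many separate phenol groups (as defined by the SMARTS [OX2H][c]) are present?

4

[OX2H][c] is the SMARTS for a phenol: a hydroxyl oxygen attached to an aromatic carbon.
The molecule carries 4 separate instances of a hydroxyl group (-OH) meeting every constraint; each maps to a distinct set of atoms, giving 4 matches.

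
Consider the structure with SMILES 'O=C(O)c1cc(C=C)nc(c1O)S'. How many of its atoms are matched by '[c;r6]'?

Check the 13 heavy atoms by environment: 1× n (aromatic, in 6-ring) → no; 5× c (aromatic, in 6-ring) → match; 3× C (acyclic) → no; 3× O (acyclic) → no; 1× S (acyclic) → no.
That gives 5 matching atoms.

5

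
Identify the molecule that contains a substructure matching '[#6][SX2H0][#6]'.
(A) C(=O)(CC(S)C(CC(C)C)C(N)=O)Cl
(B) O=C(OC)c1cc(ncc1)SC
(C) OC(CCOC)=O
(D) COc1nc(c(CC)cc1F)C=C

[#6][SX2H0][#6] describes an aliphatic sulfur bridging two carbons with no H on the sulfur (a thioether).
(A) has a thiol (-SH) but the sulfur has H1, not H0 bridging two carbons.
(B) contains a methylthio ether (-SCH3), which satisfies every atom and bond constraint.
(C) has a methoxy ether (-OCH3) but the bridging atom is O, not S.
(D) has a methoxy ether (-OCH3) but the bridging atom is O, not S.
So the answer is (B).

B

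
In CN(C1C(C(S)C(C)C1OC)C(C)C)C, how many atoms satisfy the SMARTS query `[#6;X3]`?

The query [#6;X3] means: any carbon (aromatic or not) with three total connections.
Check the 15 heavy atoms by environment: 12× C (X4) → no; 1× N (X3) → no; 1× S (X2) → no; 1× O (X2) → no.
No environment satisfies the query, so 0 matching atoms.

0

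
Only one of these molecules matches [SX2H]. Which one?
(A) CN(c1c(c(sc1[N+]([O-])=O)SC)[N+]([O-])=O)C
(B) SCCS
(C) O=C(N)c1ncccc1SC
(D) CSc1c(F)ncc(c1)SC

B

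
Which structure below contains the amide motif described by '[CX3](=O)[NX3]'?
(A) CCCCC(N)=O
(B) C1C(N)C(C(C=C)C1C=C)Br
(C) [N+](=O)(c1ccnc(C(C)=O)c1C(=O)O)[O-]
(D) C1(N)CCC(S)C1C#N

[CX3](=O)[NX3] describes a carbonyl carbon bonded to a trivalent nitrogen (an amide).
(A) contains a primary amide (-C(=O)NH2), which satisfies every atom and bond constraint.
(B) has a primary amino group (-NH2) but the -NH2 is not attached to a carbonyl carbon.
(C) has a carboxylic acid group (-C(=O)OH) but the carbonyl is bonded to O, not to an NX3 nitrogen.
(D) has a primary amino group (-NH2) but the -NH2 is not attached to a carbonyl carbon.
So the answer is (A).

A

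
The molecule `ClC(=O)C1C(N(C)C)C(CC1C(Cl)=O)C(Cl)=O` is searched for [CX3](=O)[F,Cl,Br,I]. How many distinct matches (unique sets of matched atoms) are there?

3

[CX3](=O)[F,Cl,Br,I] is the SMARTS for an acyl halide: a carbonyl carbon bonded to a halogen.
The molecule carries 3 separate instances of an acyl chloride (-C(=O)Cl) meeting every constraint; each maps to a distinct set of atoms, giving 3 matches.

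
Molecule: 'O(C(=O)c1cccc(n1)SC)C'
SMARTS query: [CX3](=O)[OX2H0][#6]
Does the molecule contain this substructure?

The pattern [CX3](=O)[OX2H0][#6] describes a carbonyl carbon bonded to an oxygen that is itself bonded to carbon (no H on that O) — an ester.
The molecule carries a methyl-ester group (-C(=O)OCH3), whose atoms satisfy every constraint of the query, so the pattern matches.

Yes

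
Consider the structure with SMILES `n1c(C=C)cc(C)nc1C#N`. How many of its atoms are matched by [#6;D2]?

The query [#6;D2] means: any carbon bonded to exactly two heavy atoms.
Check the 11 heavy atoms by environment: 2× n (aromatic, D2) → no; 3× c (aromatic, D3) → no; 1× c (aromatic, D2) → match; 2× C (D2) → match; 2× C (D1) → no; 1× N (D1) → no.
Summing the matching environments: 1 + 2 = 3 matching atoms.

3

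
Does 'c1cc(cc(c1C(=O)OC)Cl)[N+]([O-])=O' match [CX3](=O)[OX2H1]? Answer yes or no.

No

The pattern [CX3](=O)[OX2H1] describes an sp2 carbon double-bonded to O and single-bonded to an -OH oxygen — a carboxylic acid.
The closest candidate here is a methyl-ester group (-C(=O)OCH3), but the singly-bonded O has no H (OX2H0, not OX2H1). No other fragment satisfies the full query, so there is no match.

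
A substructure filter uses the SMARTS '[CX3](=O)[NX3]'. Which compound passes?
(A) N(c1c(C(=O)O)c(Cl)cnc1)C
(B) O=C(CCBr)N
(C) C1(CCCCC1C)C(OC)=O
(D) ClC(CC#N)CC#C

B

[CX3](=O)[NX3] describes a carbonyl carbon bonded to a trivalent nitrogen (an amide).
(A) has a carboxylic acid group (-C(=O)OH) but the carbonyl is bonded to O, not to an NX3 nitrogen.
(B) contains a primary amide (-C(=O)NH2), which satisfies every atom and bond constraint.
(C) has a methyl-ester group (-C(=O)OCH3) but the carbonyl is bonded to O, not to an NX3 nitrogen.
(D) has a nitrile (-C#N) but the nitrile N is NX1 (triple-bonded), not NX3.
So the answer is (B).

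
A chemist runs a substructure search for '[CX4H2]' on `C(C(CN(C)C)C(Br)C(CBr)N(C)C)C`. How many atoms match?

The query [CX4H2] means: sp3 carbon (X4) with exactly two hydrogens.
Check the 15 heavy atoms by environment: 3× C (H2, X4) → match; 3× C (H1, X4) → no; 2× Br (H0, X1) → no; 5× C (H3, X4) → no; 2× N (H0, X3) → no.
That gives 3 matching atoms.

3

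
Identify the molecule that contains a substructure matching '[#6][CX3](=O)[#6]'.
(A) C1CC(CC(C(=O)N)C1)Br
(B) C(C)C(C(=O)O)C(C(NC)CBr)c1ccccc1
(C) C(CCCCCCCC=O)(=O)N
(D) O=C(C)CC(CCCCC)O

[#6][CX3](=O)[#6] describes a carbonyl carbon (no H) flanked by two carbons (a ketone).
(A) has a primary amide (-C(=O)NH2) but one neighbour of the carbonyl carbon is N, not C.
(B) has a carboxylic acid group (-C(=O)OH) but one neighbour of the carbonyl carbon is O, not C.
(C) has a primary amide (-C(=O)NH2) but one neighbour of the carbonyl carbon is N, not C.
(D) contains an acetyl/ketone group (-C(=O)CH3), which satisfies every atom and bond constraint.
So the answer is (D).

D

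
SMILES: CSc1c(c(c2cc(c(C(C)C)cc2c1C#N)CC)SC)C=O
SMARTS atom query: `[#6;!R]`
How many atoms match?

Check the 23 heavy atoms by environment: 10× c (aromatic, in 6-ring) → no; 9× C (acyclic) → match; 2× S (acyclic) → no; 1× O (acyclic) → no; 1× N (acyclic) → no.
That gives 9 matching atoms.

9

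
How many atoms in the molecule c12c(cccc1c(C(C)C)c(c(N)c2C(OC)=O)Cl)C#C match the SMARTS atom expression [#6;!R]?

7

Check the 21 heavy atoms by environment: 10× c (aromatic, in 6-ring) → no; 7× C (acyclic) → match; 2× O (acyclic) → no; 1× N (acyclic) → no; 1× Cl (acyclic) → no.
That gives 7 matching atoms.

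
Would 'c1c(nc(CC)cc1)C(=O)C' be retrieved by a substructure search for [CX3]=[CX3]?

No

The pattern [CX3]=[CX3] describes a non-aromatic C=C double bond between two sp2 carbons — an alkene.
The closest candidate here is an ethyl group (-CH2CH3), but its C-C bond is a single bond between CX4 carbons, not CX3=CX3. No other fragment satisfies the full query, so there is no match.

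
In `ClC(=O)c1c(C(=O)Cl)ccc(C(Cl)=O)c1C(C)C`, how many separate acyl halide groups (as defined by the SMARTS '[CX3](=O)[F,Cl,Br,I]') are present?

3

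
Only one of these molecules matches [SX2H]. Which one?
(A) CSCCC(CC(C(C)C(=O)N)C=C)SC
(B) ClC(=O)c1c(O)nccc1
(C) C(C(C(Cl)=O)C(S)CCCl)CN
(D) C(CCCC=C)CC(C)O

C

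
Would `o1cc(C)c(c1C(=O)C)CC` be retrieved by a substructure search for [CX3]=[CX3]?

The pattern [CX3]=[CX3] describes a non-aromatic C=C double bond between two sp2 carbons — an alkene.
The closest candidate here is an ethyl group (-CH2CH3), but its C-C bond is a single bond between CX4 carbons, not CX3=CX3. No other fragment satisfies the full query, so there is no match.

No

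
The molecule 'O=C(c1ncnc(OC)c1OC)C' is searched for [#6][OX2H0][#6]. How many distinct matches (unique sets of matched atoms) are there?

2

[#6][OX2H0][#6] is the SMARTS for an ether: an aliphatic oxygen bridging two carbons with no H on the oxygen.
The molecule carries 2 separate instances of a methoxy ether (-OCH3) meeting every constraint; each maps to a distinct set of atoms, giving 2 matches.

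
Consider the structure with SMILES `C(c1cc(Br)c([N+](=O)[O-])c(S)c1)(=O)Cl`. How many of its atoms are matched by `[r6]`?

6

Check the 14 heavy atoms by environment: 6× c (aromatic, in 6-ring) → match; 1× N (charge +1, acyclic) → no; 1× O (charge -1, acyclic) → no; 2× O (acyclic) → no; 1× Br (acyclic) → no; 1× S (acyclic) → no; 1× C (acyclic) → no; 1× Cl (acyclic) → no.
That gives 6 matching atoms.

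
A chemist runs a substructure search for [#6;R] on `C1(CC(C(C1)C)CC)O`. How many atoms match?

5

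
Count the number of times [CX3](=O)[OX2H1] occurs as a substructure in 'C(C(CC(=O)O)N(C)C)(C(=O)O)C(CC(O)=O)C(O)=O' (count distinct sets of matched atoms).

[CX3](=O)[OX2H1] is the SMARTS for a carboxylic acid: an sp2 carbon double-bonded to O and single-bonded to an -OH oxygen.
The molecule carries 4 separate instances of a carboxylic acid group (-C(=O)OH) meeting every constraint; each maps to a distinct set of atoms, giving 4 matches.

4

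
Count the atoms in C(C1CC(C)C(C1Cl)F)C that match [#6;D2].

The query [#6;D2] means: any carbon bonded to exactly two heavy atoms.
Check the 10 heavy atoms by environment: 4× C (D3) → no; 2× C (D2) → match; 1× Cl (D1) → no; 2× C (D1) → no; 1× F (D1) → no.
That gives 2 matching atoms.

2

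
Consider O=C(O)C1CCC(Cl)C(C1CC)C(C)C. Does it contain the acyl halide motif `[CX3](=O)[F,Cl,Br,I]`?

No

The pattern [CX3](=O)[F,Cl,Br,I] describes a carbonyl carbon bonded to a halogen — an acyl halide.
The closest candidate here is a chloro substituent, but the Cl is not on a carbonyl carbon. No other fragment satisfies the full query, so there is no match.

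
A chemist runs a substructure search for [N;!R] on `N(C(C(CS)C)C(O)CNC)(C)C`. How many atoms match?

2

The query [N;!R] means: aliphatic nitrogen not in a ring.
Check the 13 heavy atoms by environment: 9× C (acyclic) → no; 2× N (acyclic) → match; 1× S (acyclic) → no; 1× O (acyclic) → no.
That gives 2 matching atoms.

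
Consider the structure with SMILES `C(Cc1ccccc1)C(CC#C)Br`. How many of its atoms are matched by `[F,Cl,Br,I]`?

The query [F,Cl,Br,I] means: comma = OR; matches any of F, Cl, Br, I.
Check the 13 heavy atoms by environment: 6× C → no; 6× c (aromatic) → no; 1× Br → match.
That gives 1 matching atom.

1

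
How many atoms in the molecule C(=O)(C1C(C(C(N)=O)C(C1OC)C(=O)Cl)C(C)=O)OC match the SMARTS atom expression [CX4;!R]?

The query [CX4;!R] means: aliphatic carbon with four total connections, not in a ring.
Check the 20 heavy atoms by environment: 5× C (X4, in 5-ring) → no; 4× C (X3, acyclic) → no; 4× O (X1, acyclic) → no; 3× C (X4, acyclic) → match; 2× O (X2, acyclic) → no; 1× Cl (X1, acyclic) → no; 1× N (X3, acyclic) → no.
That gives 3 matching atoms.

3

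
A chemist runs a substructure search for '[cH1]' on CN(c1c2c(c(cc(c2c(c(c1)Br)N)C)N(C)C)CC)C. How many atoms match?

2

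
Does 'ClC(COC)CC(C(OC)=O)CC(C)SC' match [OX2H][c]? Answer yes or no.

The pattern [OX2H][c] describes a hydroxyl oxygen attached to an aromatic carbon — a phenol.
The closest candidate here is a methoxy ether (-OCH3), but the oxygen has H0, not H1. No other fragment satisfies the full query, so there is no match.

No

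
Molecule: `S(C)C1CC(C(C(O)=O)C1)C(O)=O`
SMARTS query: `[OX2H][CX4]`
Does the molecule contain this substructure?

No

The pattern [OX2H][CX4] describes a hydroxyl oxygen bound to an sp3 (X4) carbon — an aliphatic alcohol.
The closest candidate here is a carboxylic acid group (-C(=O)OH), but the -OH is on a CX3 carbonyl carbon, not a CX4 carbon. No other fragment satisfies the full query, so there is no match.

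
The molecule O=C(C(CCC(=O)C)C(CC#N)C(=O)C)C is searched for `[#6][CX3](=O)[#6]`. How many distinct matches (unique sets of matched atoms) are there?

3

[#6][CX3](=O)[#6] is the SMARTS for a ketone: a carbonyl carbon (no H) flanked by two carbons.
The molecule carries 3 separate instances of an acetyl/ketone group (-C(=O)CH3) meeting every constraint; each maps to a distinct set of atoms, giving 3 matches.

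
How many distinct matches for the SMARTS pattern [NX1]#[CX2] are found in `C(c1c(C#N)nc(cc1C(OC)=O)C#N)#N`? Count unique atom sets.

3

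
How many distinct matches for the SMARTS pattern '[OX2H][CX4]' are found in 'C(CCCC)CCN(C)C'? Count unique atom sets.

0

[OX2H][CX4] is the SMARTS for an aliphatic alcohol: a hydroxyl oxygen bound to an sp3 (X4) carbon.
No fragment in the molecule satisfies every constraint, giving 0 matches.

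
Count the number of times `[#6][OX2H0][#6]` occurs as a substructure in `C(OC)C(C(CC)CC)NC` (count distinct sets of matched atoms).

1

[#6][OX2H0][#6] is the SMARTS for an ether: an aliphatic oxygen bridging two carbons with no H on the oxygen.
Exactly one fragment in the molecule meets all constraints, giving 1 match.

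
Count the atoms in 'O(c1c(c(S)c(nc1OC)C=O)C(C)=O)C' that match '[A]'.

The query [A] means: A matches any aliphatic (non-aromatic) heavy atom.
Check the 16 heavy atoms by environment: 1× n (aromatic) → no; 5× c (aromatic) → no; 5× C → match; 4× O → match; 1× S → match.
Summing the matching environments: 5 + 4 + 1 = 10 matching atoms.

10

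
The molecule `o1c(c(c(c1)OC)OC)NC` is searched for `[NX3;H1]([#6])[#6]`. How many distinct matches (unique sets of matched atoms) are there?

1

[NX3;H1]([#6])[#6] is the SMARTS for a secondary amine: a trivalent nitrogen with one H, bonded to two carbons.
Exactly one fragment in the molecule meets all constraints, giving 1 match.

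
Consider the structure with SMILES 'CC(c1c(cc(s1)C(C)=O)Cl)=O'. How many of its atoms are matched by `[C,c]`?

8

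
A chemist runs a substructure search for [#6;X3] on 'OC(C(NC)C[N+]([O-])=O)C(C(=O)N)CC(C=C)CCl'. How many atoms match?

3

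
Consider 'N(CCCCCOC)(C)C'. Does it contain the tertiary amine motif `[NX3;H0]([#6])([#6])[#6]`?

Yes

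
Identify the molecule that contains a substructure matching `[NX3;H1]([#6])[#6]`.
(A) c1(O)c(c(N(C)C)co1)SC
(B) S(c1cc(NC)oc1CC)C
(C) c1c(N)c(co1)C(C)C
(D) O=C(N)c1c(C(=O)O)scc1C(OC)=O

B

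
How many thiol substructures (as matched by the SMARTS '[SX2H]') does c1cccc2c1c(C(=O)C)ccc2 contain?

0

[SX2H] is the SMARTS for a thiol: an aliphatic sulfur with two connections, one being H.
No fragment in the molecule satisfies every constraint, giving 0 matches.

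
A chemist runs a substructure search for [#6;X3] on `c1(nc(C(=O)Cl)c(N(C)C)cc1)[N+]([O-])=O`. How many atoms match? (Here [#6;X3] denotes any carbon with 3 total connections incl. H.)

6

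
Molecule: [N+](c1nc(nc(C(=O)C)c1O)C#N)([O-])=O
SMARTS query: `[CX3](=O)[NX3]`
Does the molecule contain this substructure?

The pattern [CX3](=O)[NX3] describes a carbonyl carbon bonded to a trivalent nitrogen — an amide.
The closest candidate here is a nitrile (-C#N), but the nitrile N is NX1 (triple-bonded), not NX3. No other fragment satisfies the full query, so there is no match.

No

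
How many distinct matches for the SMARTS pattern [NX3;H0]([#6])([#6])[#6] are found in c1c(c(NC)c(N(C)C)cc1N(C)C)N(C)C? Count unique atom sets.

3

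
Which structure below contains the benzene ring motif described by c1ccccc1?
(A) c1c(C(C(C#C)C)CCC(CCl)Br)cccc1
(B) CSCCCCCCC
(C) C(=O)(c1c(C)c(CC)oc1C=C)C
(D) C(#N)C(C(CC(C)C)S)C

A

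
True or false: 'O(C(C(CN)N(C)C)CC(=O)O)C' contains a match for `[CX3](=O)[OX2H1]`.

True

The pattern [CX3](=O)[OX2H1] describes an sp2 carbon double-bonded to O and single-bonded to an -OH oxygen — a carboxylic acid.
The molecule carries a carboxylic acid group (-C(=O)OH), whose atoms satisfy every constraint of the query, so the pattern matches.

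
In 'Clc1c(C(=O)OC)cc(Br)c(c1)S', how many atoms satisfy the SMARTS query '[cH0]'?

4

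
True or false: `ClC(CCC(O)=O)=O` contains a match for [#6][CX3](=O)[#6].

False

The pattern [#6][CX3](=O)[#6] describes a carbonyl carbon (no H) flanked by two carbons — a ketone.
The closest candidate here is a carboxylic acid group (-C(=O)OH), but one neighbour of the carbonyl carbon is O, not C. No other fragment satisfies the full query, so there is no match.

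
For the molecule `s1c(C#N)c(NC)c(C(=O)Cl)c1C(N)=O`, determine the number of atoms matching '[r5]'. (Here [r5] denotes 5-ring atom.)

5

The query [r5] means: r5 matches atoms in a five-membered ring.
Check the 15 heavy atoms by environment: 1× s (aromatic, in 5-ring) → match; 4× c (aromatic, in 5-ring) → match; 3× N (acyclic) → no; 4× C (acyclic) → no; 2× O (acyclic) → no; 1× Cl (acyclic) → no.
Summing the matching environments: 1 + 4 = 5 matching atoms.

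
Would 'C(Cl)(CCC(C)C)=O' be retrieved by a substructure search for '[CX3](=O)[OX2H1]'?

The pattern [CX3](=O)[OX2H1] describes an sp2 carbon double-bonded to O and single-bonded to an -OH oxygen — a carboxylic acid.
The closest candidate here is an acyl chloride (-C(=O)Cl), but the carbonyl is bonded to Cl, not to an -OH oxygen. No other fragment satisfies the full query, so there is no match.

No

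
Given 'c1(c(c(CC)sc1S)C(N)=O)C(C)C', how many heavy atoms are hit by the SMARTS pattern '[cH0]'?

4

The query [cH0] means: aromatic carbon with no attached hydrogen (substituted or ring-fusion).
Check the 14 heavy atoms by environment: 1× s (aromatic, H0) → no; 4× c (aromatic, H0) → match; 1× C (H1) → no; 3× C (H3) → no; 1× S (H1) → no; 1× C (H0) → no; 1× O (H0) → no; 1× N (H2) → no; 1× C (H2) → no.
That gives 4 matching atoms.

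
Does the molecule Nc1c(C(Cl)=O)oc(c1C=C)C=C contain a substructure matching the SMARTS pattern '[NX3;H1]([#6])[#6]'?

The pattern [NX3;H1]([#6])[#6] describes a trivalent nitrogen with one H, bonded to two carbons — a secondary amine.
The closest candidate here is a primary amino group (-NH2), but the nitrogen has H2 and only one carbon neighbour. No other fragment satisfies the full query, so there is no match.

No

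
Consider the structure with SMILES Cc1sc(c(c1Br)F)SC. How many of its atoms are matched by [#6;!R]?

The query [#6;!R] means: carbon not in any ring.
Check the 10 heavy atoms by environment: 1× s (aromatic, in 5-ring) → no; 4× c (aromatic, in 5-ring) → no; 1× F (acyclic) → no; 1× Br (acyclic) → no; 1× S (acyclic) → no; 2× C (acyclic) → match.
That gives 2 matching atoms.

2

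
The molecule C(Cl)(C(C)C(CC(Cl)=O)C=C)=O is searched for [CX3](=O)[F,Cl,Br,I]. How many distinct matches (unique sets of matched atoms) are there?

[CX3](=O)[F,Cl,Br,I] is the SMARTS for an acyl halide: a carbonyl carbon bonded to a halogen.
The molecule carries 2 separate instances of an acyl chloride (-C(=O)Cl) meeting every constraint; each maps to a distinct set of atoms, giving 2 matches.

2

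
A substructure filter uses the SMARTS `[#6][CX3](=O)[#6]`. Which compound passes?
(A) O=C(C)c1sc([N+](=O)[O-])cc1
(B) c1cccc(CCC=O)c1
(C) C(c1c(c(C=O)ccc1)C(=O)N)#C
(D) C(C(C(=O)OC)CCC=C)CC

[#6][CX3](=O)[#6] describes a carbonyl carbon (no H) flanked by two carbons (a ketone).
(A) contains an acetyl/ketone group (-C(=O)CH3), which satisfies every atom and bond constraint.
(B) has an aldehyde (-CHO) but the carbonyl carbon has H1, so it is not flanked by two carbons.
(C) has a primary amide (-C(=O)NH2) but one neighbour of the carbonyl carbon is N, not C.
(D) has a methyl-ester group (-C(=O)OCH3) but one neighbour of the carbonyl carbon is O, not C.
So the answer is (A).

A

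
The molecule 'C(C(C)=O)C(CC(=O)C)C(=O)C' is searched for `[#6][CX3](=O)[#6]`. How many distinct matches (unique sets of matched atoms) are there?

3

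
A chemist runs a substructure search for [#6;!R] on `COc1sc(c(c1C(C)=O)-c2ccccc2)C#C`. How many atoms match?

5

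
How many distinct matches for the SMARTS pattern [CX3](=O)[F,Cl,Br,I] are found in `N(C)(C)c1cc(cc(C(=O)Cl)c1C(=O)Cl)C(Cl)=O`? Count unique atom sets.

[CX3](=O)[F,Cl,Br,I] is the SMARTS for an acyl halide: a carbonyl carbon bonded to a halogen.
The molecule carries 3 separate instances of an acyl chloride (-C(=O)Cl) meeting every constraint; each maps to a distinct set of atoms, giving 3 matches.

3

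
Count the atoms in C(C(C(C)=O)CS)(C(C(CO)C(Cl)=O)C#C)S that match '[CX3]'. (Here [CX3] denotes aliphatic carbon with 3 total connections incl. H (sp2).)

2

The query [CX3] means: C with X3: aliphatic carbon with exactly 3 total connections.
Check the 17 heavy atoms by environment: 7× C (X4) → no; 2× S (X2) → no; 1× O (X2) → no; 2× C (X3) → match; 2× O (X1) → no; 1× Cl (X1) → no; 2× C (X2) → no.
That gives 2 matching atoms.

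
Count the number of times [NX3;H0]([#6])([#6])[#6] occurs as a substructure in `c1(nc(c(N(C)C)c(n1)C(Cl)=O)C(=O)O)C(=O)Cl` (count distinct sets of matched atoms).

[NX3;H0]([#6])([#6])[#6] is the SMARTS for a tertiary amine: a trivalent nitrogen with no H, bonded to three carbons.
Exactly one fragment in the molecule meets all constraints, giving 1 match.

1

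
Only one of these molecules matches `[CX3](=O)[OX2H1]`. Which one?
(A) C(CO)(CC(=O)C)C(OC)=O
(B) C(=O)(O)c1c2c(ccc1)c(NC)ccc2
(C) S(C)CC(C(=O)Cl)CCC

B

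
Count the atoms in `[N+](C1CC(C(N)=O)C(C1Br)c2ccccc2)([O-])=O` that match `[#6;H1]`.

9

The query [#6;H1] means: any carbon bearing exactly one hydrogen.
Check the 18 heavy atoms by environment: 4× C (H1) → match; 1× C (H2) → no; 1× Br (H0) → no; 1× C (H0) → no; 2× O (H0) → no; 1× N (H2) → no; 1× N (charge +1, H0) → no; 1× O (charge -1, H0) → no; 1× c (aromatic, H0) → no; 5× c (aromatic, H1) → match.
Summing the matching environments: 4 + 5 = 9 matching atoms.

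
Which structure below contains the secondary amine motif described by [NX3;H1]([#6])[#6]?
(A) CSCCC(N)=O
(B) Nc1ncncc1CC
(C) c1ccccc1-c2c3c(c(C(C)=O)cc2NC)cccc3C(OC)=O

C

[NX3;H1]([#6])[#6] describes a trivalent nitrogen with one H, bonded to two carbons (a secondary amine).
(A) has a primary amide (-C(=O)NH2) but the -C(=O)NH2 nitrogen has H2, not H1.
(B) has a primary amino group (-NH2) but the nitrogen has H2 and only one carbon neighbour.
(C) contains an N-methylamino group (-NHCH3), which satisfies every atom and bond constraint.
So the answer is (C).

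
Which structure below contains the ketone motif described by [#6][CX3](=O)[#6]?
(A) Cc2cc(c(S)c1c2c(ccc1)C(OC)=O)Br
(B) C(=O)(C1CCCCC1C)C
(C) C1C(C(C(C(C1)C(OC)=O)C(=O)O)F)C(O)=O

B

[#6][CX3](=O)[#6] describes a carbonyl carbon (no H) flanked by two carbons (a ketone).
(A) has a methyl-ester group (-C(=O)OCH3) but one neighbour of the carbonyl carbon is O, not C.
(B) contains an acetyl/ketone group (-C(=O)CH3), which satisfies every atom and bond constraint.
(C) has a methyl-ester group (-C(=O)OCH3) but one neighbour of the carbonyl carbon is O, not C.
So the answer is (B).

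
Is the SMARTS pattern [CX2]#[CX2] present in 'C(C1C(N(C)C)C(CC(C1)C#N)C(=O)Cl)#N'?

No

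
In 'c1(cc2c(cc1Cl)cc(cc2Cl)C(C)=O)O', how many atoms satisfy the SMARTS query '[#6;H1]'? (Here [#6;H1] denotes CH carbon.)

4

Check the 16 heavy atoms by environment: 6× c (aromatic, H0) → no; 4× c (aromatic, H1) → match; 1× O (H1) → no; 1× C (H0) → no; 1× O (H0) → no; 1× C (H3) → no; 2× Cl (H0) → no.
That gives 4 matching atoms.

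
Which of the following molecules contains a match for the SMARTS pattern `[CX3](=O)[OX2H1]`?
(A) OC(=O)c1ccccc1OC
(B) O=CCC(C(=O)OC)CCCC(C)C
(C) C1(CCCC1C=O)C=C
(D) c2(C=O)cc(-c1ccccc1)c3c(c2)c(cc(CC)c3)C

A

[CX3](=O)[OX2H1] describes an sp2 carbon double-bonded to O and single-bonded to an -OH oxygen (a carboxylic acid).
(A) contains a carboxylic acid group (-C(=O)OH), which satisfies every atom and bond constraint.
(B) has a methyl-ester group (-C(=O)OCH3) but the singly-bonded O has no H (OX2H0, not OX2H1).
(C) has an aldehyde (-CHO) but there is no singly-bonded oxygen on the carbonyl carbon.
(D) has an aldehyde (-CHO) but there is no singly-bonded oxygen on the carbonyl carbon.
So the answer is (A).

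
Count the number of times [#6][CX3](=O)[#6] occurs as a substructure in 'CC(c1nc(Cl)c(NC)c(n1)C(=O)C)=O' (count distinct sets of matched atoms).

2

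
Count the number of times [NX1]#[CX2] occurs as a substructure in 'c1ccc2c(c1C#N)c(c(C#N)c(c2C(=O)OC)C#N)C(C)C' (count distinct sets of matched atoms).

3

[NX1]#[CX2] is the SMARTS for a nitrile: a nitrogen triple-bonded to a two-connected carbon.
The molecule carries 3 separate instances of a nitrile (-C#N) meeting every constraint; each maps to a distinct set of atoms, giving 3 matches.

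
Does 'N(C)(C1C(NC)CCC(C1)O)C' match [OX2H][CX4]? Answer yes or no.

The pattern [OX2H][CX4] describes a hydroxyl oxygen bound to an sp3 (X4) carbon — an aliphatic alcohol.
The molecule carries a hydroxyl group (-OH), whose atoms satisfy every constraint of the query, so the pattern matches.

Yes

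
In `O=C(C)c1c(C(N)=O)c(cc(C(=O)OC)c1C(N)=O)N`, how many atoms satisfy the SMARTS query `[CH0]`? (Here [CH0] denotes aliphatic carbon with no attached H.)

4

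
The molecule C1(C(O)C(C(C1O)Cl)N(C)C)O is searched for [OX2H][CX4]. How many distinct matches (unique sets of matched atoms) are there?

[OX2H][CX4] is the SMARTS for an aliphatic alcohol: a hydroxyl oxygen bound to an sp3 (X4) carbon.
The molecule carries 3 separate instances of a hydroxyl group (-OH) meeting every constraint; each maps to a distinct set of atoms, giving 3 matches.

3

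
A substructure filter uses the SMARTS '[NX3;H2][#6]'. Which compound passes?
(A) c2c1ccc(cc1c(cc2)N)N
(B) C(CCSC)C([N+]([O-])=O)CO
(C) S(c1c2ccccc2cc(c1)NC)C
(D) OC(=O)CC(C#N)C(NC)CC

A

[NX3;H2][#6] describes a trivalent nitrogen with two H attached to carbon (a primary amine).
(A) contains a primary amino group (-NH2), which satisfies every atom and bond constraint.
(B) has a nitro group (-[N+](=O)[O-]) but the nitrogen is [N+] with no H, not NX3H2.
(C) has an N-methylamino group (-NHCH3) but the nitrogen bears two carbons and only one H (H1), not H2.
(D) has an N-methylamino group (-NHCH3) but the nitrogen bears two carbons and only one H (H1), not H2.
So the answer is (A).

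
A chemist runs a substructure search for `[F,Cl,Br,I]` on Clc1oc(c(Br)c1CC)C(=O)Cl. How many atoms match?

Check the 12 heavy atoms by environment: 1× o (aromatic) → no; 4× c (aromatic) → no; 3× C → no; 1× Br → match; 1× O → no; 2× Cl → match.
Summing the matching environments: 1 + 2 = 3 matching atoms.

3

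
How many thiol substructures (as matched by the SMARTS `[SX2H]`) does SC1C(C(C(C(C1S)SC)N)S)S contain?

4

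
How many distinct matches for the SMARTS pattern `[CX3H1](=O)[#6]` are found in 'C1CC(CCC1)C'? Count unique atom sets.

[CX3H1](=O)[#6] is the SMARTS for an aldehyde: an sp2 carbon with one H, double-bonded to O and single-bonded to carbon.
No fragment in the molecule satisfies every constraint, giving 0 matches.

0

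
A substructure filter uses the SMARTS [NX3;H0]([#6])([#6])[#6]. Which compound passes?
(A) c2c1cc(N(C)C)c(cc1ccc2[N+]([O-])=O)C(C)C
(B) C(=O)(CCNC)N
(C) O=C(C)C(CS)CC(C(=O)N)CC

[NX3;H0]([#6])([#6])[#6] describes a trivalent nitrogen with no H, bonded to three carbons (a tertiary amine).
(A) contains a dimethylamino group (-N(CH3)2), which satisfies every atom and bond constraint.
(B) has an N-methylamino group (-NHCH3) but the nitrogen still has one H (H1), not H0.
(C) has a primary amide (-C(=O)NH2) but the amide nitrogen has H2 and only one carbon neighbour.
So the answer is (A).

A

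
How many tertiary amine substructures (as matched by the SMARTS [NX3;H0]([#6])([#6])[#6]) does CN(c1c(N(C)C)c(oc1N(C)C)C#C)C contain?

[NX3;H0]([#6])([#6])[#6] is the SMARTS for a tertiary amine: a trivalent nitrogen with no H, bonded to three carbons.
The molecule carries 3 separate instances of a dimethylamino group (-N(CH3)2) meeting every constraint; each maps to a distinct set of atoms, giving 3 matches.

3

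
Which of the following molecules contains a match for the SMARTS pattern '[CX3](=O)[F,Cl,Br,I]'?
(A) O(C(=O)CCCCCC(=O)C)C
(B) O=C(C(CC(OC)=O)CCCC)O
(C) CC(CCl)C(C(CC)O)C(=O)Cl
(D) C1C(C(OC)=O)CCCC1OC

C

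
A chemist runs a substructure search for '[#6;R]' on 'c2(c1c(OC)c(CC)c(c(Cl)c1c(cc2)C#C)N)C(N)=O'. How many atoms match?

10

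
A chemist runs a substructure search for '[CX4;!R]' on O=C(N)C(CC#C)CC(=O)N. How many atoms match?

The query [CX4;!R] means: aliphatic carbon with four total connections, not in a ring.
Check the 11 heavy atoms by environment: 3× C (X4, acyclic) → match; 2× C (X3, acyclic) → no; 2× O (X1, acyclic) → no; 2× N (X3, acyclic) → no; 2× C (X2, acyclic) → no.
That gives 3 matching atoms.

3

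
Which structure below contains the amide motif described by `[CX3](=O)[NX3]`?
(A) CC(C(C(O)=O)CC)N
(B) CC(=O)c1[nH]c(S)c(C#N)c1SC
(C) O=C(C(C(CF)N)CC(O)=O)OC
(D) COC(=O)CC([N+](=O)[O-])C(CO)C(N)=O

[CX3](=O)[NX3] describes a carbonyl carbon bonded to a trivalent nitrogen (an amide).
(A) has a carboxylic acid group (-C(=O)OH) but the carbonyl is bonded to O, not to an NX3 nitrogen.
(B) has a nitrile (-C#N) but the nitrile N is NX1 (triple-bonded), not NX3.
(C) has a methyl-ester group (-C(=O)OCH3) but the carbonyl is bonded to O, not to an NX3 nitrogen.
(D) contains a primary amide (-C(=O)NH2), which satisfies every atom and bond constraint.
So the answer is (D).

D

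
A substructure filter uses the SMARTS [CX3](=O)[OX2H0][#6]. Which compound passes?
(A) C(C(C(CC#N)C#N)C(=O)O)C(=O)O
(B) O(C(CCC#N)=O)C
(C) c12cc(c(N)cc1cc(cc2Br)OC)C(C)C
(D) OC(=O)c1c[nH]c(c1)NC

B

[CX3](=O)[OX2H0][#6] describes a carbonyl carbon bonded to an oxygen that is itself bonded to carbon (no H on that O) (an ester).
(A) has a carboxylic acid group (-C(=O)OH) but the singly-bonded O carries H (OX2H1, not H0).
(B) contains a methyl-ester group (-C(=O)OCH3), which satisfies every atom and bond constraint.
(C) has a methoxy ether (-OCH3) but the ether oxygen is not adjacent to a C=O carbon.
(D) has a carboxylic acid group (-C(=O)OH) but the singly-bonded O carries H (OX2H1, not H0).
So the answer is (B).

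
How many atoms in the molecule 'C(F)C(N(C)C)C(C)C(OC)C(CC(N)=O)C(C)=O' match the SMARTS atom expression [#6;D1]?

5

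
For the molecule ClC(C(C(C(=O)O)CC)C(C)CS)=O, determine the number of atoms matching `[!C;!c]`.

Check the 14 heavy atoms by environment: 9× C → no; 3× O → match; 1× Cl → match; 1× S → match.
Summing the matching environments: 3 + 1 + 1 = 5 matching atoms.

5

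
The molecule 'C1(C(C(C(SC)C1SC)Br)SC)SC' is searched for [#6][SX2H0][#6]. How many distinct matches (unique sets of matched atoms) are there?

4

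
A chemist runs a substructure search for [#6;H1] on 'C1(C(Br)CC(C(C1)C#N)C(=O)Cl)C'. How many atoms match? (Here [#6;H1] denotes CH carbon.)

4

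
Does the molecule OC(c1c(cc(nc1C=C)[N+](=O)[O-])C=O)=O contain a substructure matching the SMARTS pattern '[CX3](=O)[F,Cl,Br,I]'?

The pattern [CX3](=O)[F,Cl,Br,I] describes a carbonyl carbon bonded to a halogen — an acyl halide.
The closest candidate here is a carboxylic acid group (-C(=O)OH), but the carbonyl is bonded to -OH, not to a halogen. No other fragment satisfies the full query, so there is no match.

No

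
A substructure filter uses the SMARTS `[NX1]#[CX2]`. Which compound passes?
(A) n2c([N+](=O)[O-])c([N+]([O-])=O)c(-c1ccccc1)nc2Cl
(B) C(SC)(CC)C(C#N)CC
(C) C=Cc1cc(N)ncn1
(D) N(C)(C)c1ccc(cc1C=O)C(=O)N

B

[NX1]#[CX2] describes a nitrogen triple-bonded to a two-connected carbon (a nitrile).
(A) has a nitro group (-[N+](=O)[O-]) but there is no C#N triple bond.
(B) contains a nitrile (-C#N), which satisfies every atom and bond constraint.
(C) has a primary amino group (-NH2) but the nitrogen is NX3 (three connections), not NX1 triple-bonded.
(D) has a primary amide (-C(=O)NH2) but the nitrogen is NX3, not NX1.
So the answer is (B).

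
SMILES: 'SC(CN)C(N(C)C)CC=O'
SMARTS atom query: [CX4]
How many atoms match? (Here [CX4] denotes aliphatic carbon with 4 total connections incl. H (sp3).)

6

The query [CX4] means: C with X4: aliphatic carbon with exactly 4 total connections (bonds + H).
Check the 11 heavy atoms by environment: 6× C (X4) → match; 2× N (X3) → no; 1× S (X2) → no; 1× C (X3) → no; 1× O (X1) → no.
That gives 6 matching atoms.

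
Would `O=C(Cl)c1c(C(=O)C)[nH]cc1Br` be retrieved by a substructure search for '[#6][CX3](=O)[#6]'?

Yes

The pattern [#6][CX3](=O)[#6] describes a carbonyl carbon (no H) flanked by two carbons — a ketone.
The molecule carries an acetyl/ketone group (-C(=O)CH3), whose atoms satisfy every constraint of the query, so the pattern matches.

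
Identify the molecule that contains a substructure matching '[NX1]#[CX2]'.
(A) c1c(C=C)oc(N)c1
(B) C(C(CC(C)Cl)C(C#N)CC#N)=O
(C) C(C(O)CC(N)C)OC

B

[NX1]#[CX2] describes a nitrogen triple-bonded to a two-connected carbon (a nitrile).
(A) has a primary amino group (-NH2) but the nitrogen is NX3 (three connections), not NX1 triple-bonded.
(B) contains a nitrile (-C#N), which satisfies every atom and bond constraint.
(C) has a primary amino group (-NH2) but the nitrogen is NX3 (three connections), not NX1 triple-bonded.
So the answer is (B).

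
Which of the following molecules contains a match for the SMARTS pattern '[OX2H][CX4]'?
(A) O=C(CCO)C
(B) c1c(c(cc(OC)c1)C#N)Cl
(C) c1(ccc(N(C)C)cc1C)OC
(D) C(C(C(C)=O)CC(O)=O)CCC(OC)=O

A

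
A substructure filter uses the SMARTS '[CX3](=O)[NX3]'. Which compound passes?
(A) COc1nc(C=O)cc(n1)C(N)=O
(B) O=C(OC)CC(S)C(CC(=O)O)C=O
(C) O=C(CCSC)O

[CX3](=O)[NX3] describes a carbonyl carbon bonded to a trivalent nitrogen (an amide).
(A) contains a primary amide (-C(=O)NH2), which satisfies every atom and bond constraint.
(B) has a carboxylic acid group (-C(=O)OH) but the carbonyl is bonded to O, not to an NX3 nitrogen.
(C) has a carboxylic acid group (-C(=O)OH) but the carbonyl is bonded to O, not to an NX3 nitrogen.
So the answer is (A).

A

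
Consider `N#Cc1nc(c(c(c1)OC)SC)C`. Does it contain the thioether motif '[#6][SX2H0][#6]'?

The pattern [#6][SX2H0][#6] describes an aliphatic sulfur bridging two carbons with no H on the sulfur — a thioether.
The molecule carries a methylthio ether (-SCH3), whose atoms satisfy every constraint of the query, so the pattern matches.

Yes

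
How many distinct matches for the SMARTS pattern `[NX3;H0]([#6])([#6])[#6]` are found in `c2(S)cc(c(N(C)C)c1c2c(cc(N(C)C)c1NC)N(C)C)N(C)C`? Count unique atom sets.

[NX3;H0]([#6])([#6])[#6] is the SMARTS for a tertiary amine: a trivalent nitrogen with no H, bonded to three carbons.
The molecule carries 4 separate instances of a dimethylamino group (-N(CH3)2) meeting every constraint; each maps to a distinct set of atoms, giving 4 matches.

4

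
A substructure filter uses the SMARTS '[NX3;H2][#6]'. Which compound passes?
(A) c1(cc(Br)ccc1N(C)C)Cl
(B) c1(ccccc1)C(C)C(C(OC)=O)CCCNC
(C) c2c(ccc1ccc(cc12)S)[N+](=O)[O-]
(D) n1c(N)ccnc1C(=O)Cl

D

[NX3;H2][#6] describes a trivalent nitrogen with two H attached to carbon (a primary amine).
(A) has a dimethylamino group (-N(CH3)2) but the nitrogen has H0, not H2.
(B) has an N-methylamino group (-NHCH3) but the nitrogen bears two carbons and only one H (H1), not H2.
(C) has a nitro group (-[N+](=O)[O-]) but the nitrogen is [N+] with no H, not NX3H2.
(D) contains a primary amino group (-NH2), which satisfies every atom and bond constraint.
So the answer is (D).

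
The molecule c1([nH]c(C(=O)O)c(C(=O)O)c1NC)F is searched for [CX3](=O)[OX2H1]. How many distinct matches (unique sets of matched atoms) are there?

2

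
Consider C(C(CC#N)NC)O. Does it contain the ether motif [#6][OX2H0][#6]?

No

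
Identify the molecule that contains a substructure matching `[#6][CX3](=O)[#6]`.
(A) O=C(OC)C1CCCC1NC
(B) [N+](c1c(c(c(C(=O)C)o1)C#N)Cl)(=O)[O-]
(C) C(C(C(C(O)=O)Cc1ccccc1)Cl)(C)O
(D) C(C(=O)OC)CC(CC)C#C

B

[#6][CX3](=O)[#6] describes a carbonyl carbon (no H) flanked by two carbons (a ketone).
(A) has a methyl-ester group (-C(=O)OCH3) but one neighbour of the carbonyl carbon is O, not C.
(B) contains an acetyl/ketone group (-C(=O)CH3), which satisfies every atom and bond constraint.
(C) has a carboxylic acid group (-C(=O)OH) but one neighbour of the carbonyl carbon is O, not C.
(D) has a methyl-ester group (-C(=O)OCH3) but one neighbour of the carbonyl carbon is O, not C.
So the answer is (B).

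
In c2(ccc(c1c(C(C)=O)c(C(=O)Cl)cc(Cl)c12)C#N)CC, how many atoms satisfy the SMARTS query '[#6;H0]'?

10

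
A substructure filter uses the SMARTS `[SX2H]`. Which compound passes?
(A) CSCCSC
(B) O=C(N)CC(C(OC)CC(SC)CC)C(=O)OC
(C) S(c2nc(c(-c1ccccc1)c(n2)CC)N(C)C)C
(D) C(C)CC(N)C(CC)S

D

[SX2H] describes an aliphatic sulfur with two connections, one being H (a thiol).
(A) has a methylthio ether (-SCH3) but the sulfur has H0 (bonded to two carbons), not H1.
(B) has a methylthio ether (-SCH3) but the sulfur has H0 (bonded to two carbons), not H1.
(C) has a methylthio ether (-SCH3) but the sulfur has H0 (bonded to two carbons), not H1.
(D) contains a thiol (-SH), which satisfies every atom and bond constraint.
So the answer is (D).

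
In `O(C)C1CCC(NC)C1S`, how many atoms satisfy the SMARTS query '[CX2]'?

0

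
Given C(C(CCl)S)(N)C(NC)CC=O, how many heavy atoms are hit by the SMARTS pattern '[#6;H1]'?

4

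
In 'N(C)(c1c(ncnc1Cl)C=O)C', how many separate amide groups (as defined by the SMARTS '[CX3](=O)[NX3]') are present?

0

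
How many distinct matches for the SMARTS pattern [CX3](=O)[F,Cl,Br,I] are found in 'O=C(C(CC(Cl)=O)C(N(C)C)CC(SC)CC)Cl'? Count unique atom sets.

[CX3](=O)[F,Cl,Br,I] is the SMARTS for an acyl halide: a carbonyl carbon bonded to a halogen.
The molecule carries 2 separate instances of an acyl chloride (-C(=O)Cl) meeting every constraint; each maps to a distinct set of atoms, giving 2 matches.

2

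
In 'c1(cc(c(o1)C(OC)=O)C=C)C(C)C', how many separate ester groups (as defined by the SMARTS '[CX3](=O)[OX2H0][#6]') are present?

1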